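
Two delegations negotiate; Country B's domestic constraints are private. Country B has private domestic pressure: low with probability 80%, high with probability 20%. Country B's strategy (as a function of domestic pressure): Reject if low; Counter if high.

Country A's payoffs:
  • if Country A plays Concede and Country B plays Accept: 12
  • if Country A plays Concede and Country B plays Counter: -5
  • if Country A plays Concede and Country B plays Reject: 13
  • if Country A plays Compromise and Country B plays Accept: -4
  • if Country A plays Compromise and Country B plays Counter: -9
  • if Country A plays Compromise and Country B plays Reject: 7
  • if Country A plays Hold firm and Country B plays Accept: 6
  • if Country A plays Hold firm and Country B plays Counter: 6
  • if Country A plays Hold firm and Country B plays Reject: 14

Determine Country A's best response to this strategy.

Hold firm

E[Concede] = 0.8·(13) + 0.2·(-5) = 9.4
E[Compromise] = 0.8·(7) + 0.2·(-9) = 3.8
E[Hold firm] = 0.8·(14) + 0.2·(6) = 12.4
Best response: Hold firm (12.4 is the largest).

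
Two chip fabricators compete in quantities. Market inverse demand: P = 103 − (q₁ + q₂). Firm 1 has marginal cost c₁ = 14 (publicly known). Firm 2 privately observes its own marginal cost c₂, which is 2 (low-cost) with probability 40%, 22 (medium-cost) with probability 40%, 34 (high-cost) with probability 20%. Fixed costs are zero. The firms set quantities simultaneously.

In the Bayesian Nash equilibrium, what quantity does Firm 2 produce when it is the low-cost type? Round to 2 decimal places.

Type-c best response for Firm 2: q₂(c) = (103 − c)/2 − q₁/2.
Firm 1 maximizes expected profit; its first-order condition is 103 − 2q₁ − E[q₂] − 14 = 0.
Substituting E[q₂] and solving: E[c₂] = 16.4, so q₁ = (103 − 2·14 + 16.4)/3 = 30.4667.
q₂(low-cost) = (103 − 2 − 30.4667)/2 = 35.2667.

35.27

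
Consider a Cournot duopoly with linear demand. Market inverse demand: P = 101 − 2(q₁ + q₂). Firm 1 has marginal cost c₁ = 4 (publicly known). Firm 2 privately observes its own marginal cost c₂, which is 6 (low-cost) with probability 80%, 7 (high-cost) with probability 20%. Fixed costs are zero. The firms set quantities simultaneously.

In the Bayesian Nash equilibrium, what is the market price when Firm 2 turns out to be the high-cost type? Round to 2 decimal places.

37.47

Type-c best response for Firm 2: q₂(c) = (101 − c)/4 − q₁/2.
Firm 1 maximizes expected profit; its first-order condition is 101 − 4q₁ − 2E[q₂] − 4 = 0.
Substituting E[q₂] and solving: E[c₂] = 6.2, so q₁ = (101 − 2·4 + 6.2)/6 = 16.5333.
q₂(high-cost) = 15.2333, so P = 101 − 2·(16.5333 + 15.2333) = 37.4667.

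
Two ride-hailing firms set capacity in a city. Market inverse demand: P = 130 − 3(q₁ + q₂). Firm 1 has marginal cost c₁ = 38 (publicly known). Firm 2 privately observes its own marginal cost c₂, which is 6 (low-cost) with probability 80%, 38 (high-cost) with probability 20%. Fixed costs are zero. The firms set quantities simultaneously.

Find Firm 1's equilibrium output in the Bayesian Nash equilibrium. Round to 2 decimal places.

Firm 2 with cost c maximizes (130 − 3(q₁+q₂) − c)·q₂, giving q₂(c) = (130 − c − 3q₁)/6.
E[c₂] = 0.8·6 + 0.2·38 = 12.4
Firm 1's FOC against E[q₂] yields q₁ = (130 − 2·38 + E[c₂])/9 = (130 − 76 + 12.4)/9 = 7.37778.

7.38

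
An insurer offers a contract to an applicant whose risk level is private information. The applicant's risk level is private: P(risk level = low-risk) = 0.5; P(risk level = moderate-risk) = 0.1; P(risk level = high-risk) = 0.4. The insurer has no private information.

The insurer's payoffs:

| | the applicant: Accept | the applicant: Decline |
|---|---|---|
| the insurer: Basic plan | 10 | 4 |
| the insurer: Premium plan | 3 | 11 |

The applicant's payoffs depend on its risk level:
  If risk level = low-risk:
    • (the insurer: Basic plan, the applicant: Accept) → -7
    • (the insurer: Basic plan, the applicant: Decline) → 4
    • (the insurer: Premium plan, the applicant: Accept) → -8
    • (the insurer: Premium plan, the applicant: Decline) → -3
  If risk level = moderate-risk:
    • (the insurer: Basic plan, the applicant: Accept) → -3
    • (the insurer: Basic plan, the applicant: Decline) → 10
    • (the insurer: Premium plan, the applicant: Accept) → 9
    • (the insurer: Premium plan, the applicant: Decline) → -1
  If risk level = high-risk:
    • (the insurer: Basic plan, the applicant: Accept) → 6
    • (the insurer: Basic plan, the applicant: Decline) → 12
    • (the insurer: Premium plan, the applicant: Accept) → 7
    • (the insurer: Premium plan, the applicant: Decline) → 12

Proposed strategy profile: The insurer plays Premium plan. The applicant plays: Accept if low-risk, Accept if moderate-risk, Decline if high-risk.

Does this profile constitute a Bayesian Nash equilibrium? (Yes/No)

A profile is a BNE iff every type of every player is best-responding given beliefs about the other side.
The insurer plays Premium plan: E[Premium plan] = 0.5·(3) + 0.1·(3) + 0.4·(11) = 6.2; E[Basic plan] = 7.6. Not best-responding. ✗
The applicant (risk level low-risk), facing Premium plan: Accept gives -8, Decline gives -3. Proposed Accept is not best — profitable deviation exists. ✗
The applicant (risk level moderate-risk), facing Premium plan: Accept gives 9, Decline gives -1. Proposed Accept is best. ✓
The applicant (risk level high-risk), facing Premium plan: Accept gives 7, Decline gives 12. Proposed Decline is best. ✓

No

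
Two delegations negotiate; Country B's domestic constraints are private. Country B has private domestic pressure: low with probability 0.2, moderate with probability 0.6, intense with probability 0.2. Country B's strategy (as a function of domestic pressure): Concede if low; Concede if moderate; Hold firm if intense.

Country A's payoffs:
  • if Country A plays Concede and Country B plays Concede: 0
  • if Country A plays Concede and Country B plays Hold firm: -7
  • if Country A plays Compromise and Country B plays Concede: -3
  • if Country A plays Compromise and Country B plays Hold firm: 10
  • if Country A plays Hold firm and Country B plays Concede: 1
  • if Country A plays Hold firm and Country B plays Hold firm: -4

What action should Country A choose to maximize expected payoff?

Hold firm

Compute Country A's expected payoff for each action, taking the expectation over Country B's type.
E[Concede] = 0.2·(0) + 0.6·(0) + 0.2·(-7) = -1.4
E[Compromise] = 0.2·(-3) + 0.6·(-3) + 0.2·(10) = -0.4
E[Hold firm] = 0.2·(1) + 0.6·(1) + 0.2·(-4) = 0
Best response: Hold firm (0 is the largest).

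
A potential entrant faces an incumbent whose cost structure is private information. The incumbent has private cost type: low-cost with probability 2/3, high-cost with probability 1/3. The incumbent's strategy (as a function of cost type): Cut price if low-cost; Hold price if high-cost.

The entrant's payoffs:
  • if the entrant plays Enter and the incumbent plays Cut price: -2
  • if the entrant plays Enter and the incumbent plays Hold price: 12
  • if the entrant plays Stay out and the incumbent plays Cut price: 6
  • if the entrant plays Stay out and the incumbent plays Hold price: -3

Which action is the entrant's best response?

Compute the entrant's expected payoff for each action, taking the expectation over the incumbent's type.
E[Enter] = 2/3·(-2) + 1/3·(12) = 8/3
E[Stay out] = 2/3·(6) + 1/3·(-3) = 3
Best response: Stay out (3 is the largest).

Stay out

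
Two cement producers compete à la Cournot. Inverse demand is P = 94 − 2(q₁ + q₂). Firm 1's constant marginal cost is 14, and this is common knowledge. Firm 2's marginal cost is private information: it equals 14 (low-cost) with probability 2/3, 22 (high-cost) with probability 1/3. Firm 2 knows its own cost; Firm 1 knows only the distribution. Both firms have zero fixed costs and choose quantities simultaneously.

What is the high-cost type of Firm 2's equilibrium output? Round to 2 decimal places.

11.11

Firm 2 with cost c maximizes (94 − 2(q₁+q₂) − c)·q₂, giving q₂(c) = (94 − c − 2q₁)/4.
E[c₂] = 2/3·14 + 1/3·22 = 16.6667
Firm 1's FOC against E[q₂] yields q₁ = (94 − 2·14 + E[c₂])/6 = (94 − 28 + 16.6667)/6 = 13.7778.
q₂(high-cost) = (94 − 22 − 2·13.7778)/4 = 11.1111.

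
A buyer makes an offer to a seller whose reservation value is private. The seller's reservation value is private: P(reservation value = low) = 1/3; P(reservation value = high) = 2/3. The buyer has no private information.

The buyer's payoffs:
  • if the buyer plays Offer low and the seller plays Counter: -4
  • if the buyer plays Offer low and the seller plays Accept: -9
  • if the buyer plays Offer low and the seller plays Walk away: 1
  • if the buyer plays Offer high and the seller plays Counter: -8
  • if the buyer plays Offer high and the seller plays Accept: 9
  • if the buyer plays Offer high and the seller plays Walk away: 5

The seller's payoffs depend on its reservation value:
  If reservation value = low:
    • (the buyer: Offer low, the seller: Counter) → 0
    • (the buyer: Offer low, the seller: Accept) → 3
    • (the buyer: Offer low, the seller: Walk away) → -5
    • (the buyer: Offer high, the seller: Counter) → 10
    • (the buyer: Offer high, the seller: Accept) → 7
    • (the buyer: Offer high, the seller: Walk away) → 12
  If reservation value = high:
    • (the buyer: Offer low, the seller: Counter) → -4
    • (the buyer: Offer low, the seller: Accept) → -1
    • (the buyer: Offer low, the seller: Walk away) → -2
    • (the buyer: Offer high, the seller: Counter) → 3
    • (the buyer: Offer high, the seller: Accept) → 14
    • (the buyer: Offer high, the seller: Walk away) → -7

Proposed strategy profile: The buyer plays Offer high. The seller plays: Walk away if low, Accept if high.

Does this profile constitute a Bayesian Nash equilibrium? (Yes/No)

The buyer plays Offer high: E[Offer high] = 1/3·(5) + 2/3·(9) = 23/3; E[Offer low] = -17/3. Best-responding. ✓
The seller (reservation value low), facing Offer high: Counter gives 10, Accept gives 7, Walk away gives 12. Proposed Walk away is best. ✓
The seller (reservation value high), facing Offer high: Counter gives 3, Accept gives 14, Walk away gives -7. Proposed Accept is best. ✓

Yes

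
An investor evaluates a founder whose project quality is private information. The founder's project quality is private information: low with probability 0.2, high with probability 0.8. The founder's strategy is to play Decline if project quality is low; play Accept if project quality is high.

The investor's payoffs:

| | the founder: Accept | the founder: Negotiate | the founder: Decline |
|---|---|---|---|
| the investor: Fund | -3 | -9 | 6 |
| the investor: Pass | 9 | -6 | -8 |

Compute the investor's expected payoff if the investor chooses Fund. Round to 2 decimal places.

-1.20

E[Fund] = 0.2·6 + 0.8·(-3) = 1.2 + (-2.4) = -1.2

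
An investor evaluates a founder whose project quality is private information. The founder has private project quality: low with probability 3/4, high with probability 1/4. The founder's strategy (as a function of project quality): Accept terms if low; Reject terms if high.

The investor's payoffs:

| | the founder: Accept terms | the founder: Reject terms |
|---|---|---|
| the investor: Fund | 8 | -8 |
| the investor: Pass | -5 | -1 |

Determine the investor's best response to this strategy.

Compute the investor's expected payoff for each action, taking the expectation over the founder's type.
E[Fund] = 3/4·(8) + 1/4·(-8) = 4
E[Pass] = 3/4·(-5) + 1/4·(-1) = -4
Best response: Fund (4 is the largest).

Fund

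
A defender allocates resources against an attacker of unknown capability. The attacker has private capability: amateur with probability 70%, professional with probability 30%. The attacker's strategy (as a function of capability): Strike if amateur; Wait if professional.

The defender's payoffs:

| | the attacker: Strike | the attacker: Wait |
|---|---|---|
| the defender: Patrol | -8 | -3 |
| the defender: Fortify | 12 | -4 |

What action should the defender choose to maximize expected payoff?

E[Patrol] = 0.7·(-8) + 0.3·(-3) = -6.5
E[Fortify] = 0.7·(12) + 0.3·(-4) = 7.2
Best response: Fortify (7.2 is the largest).

Fortify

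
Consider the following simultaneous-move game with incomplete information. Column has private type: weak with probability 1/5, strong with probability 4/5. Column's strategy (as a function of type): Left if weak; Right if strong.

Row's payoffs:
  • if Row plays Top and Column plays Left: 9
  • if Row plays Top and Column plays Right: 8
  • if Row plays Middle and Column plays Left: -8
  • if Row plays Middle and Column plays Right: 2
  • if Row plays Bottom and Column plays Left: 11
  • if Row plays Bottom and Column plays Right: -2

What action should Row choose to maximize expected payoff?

E[Top] = 1/5·(9) + 4/5·(8) = 41/5
E[Middle] = 1/5·(-8) + 4/5·(2) = 0
E[Bottom] = 1/5·(11) + 4/5·(-2) = 3/5
Best response: Top (41/5 is the largest).

Top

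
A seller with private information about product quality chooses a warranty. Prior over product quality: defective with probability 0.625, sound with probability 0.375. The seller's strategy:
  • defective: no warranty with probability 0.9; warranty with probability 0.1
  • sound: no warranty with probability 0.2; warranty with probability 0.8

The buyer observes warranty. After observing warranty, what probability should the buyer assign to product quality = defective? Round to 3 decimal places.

0.172

P(warranty) = 0.625·0.1 + 0.375·0.8 = 0.3625
P(defective | warranty) = (0.625·0.1) / 0.3625 = 0.0625 / 0.3625 = 0.172414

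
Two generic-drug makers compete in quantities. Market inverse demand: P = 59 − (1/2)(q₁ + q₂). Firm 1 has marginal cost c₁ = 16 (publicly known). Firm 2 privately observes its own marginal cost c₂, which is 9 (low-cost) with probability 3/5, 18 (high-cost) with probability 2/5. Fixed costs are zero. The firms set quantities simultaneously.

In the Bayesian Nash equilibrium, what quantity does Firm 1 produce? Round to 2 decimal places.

26.40

Firm 2 with cost c maximizes (59 − (1/2)(q₁+q₂) − c)·q₂, giving q₂(c) = (59 − c − (1/2)q₁).
E[c₂] = 3/5·9 + 2/5·18 = 12.6
Firm 1's FOC against E[q₂] yields q₁ = (59 − 2·16 + E[c₂])/(3/2) = (59 − 32 + 12.6)/(3/2) = 26.4.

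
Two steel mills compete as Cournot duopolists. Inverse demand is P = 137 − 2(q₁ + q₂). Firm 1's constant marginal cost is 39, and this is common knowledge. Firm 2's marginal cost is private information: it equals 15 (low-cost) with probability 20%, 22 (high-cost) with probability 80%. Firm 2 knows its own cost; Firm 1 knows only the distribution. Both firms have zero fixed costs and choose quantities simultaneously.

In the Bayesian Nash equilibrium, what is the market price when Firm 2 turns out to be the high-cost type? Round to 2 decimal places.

66.23

Type-c best response for Firm 2: q₂(c) = (137 − c)/4 − q₁/2.
Firm 1 maximizes expected profit; its first-order condition is 137 − 4q₁ − 2E[q₂] − 39 = 0.
Substituting E[q₂] and solving: E[c₂] = 20.6, so q₁ = (137 − 2·39 + 20.6)/6 = 13.2667.
q₂(high-cost) = 22.1167, so P = 137 − 2·(13.2667 + 22.1167) = 66.2333.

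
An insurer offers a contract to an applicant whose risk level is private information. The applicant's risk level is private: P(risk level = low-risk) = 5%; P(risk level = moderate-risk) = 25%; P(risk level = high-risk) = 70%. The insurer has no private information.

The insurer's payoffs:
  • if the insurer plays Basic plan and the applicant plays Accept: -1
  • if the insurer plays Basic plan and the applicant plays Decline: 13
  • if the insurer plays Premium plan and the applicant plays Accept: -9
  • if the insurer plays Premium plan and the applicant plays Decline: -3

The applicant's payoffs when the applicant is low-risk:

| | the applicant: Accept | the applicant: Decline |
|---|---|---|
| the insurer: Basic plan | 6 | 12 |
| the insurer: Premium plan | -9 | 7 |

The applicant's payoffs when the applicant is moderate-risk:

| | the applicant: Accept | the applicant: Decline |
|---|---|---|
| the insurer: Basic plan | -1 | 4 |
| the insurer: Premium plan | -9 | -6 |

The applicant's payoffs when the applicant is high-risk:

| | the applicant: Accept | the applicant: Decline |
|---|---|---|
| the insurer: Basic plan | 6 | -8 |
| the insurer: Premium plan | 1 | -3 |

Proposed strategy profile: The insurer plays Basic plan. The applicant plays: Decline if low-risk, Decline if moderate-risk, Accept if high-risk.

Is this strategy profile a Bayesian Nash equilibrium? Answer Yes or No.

Yes

The insurer plays Basic plan: E[Basic plan] = 0.05·(13) + 0.25·(13) + 0.7·(-1) = 3.2; E[Premium plan] = -7.2. Best-responding. ✓
The applicant (risk level low-risk), facing Basic plan: Accept gives 6, Decline gives 12. Proposed Decline is best. ✓
The applicant (risk level moderate-risk), facing Basic plan: Accept gives -1, Decline gives 4. Proposed Decline is best. ✓
The applicant (risk level high-risk), facing Basic plan: Accept gives 6, Decline gives -8. Proposed Accept is best. ✓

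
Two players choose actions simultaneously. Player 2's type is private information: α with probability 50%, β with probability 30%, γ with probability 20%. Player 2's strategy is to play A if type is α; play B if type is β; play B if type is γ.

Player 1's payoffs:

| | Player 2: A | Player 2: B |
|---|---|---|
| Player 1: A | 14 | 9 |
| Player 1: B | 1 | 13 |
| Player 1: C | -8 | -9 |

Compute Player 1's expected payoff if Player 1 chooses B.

7

E[B] = 0.5·1 + 0.3·13 + 0.2·13 = 0.5 + 3.9 + 2.6 = 7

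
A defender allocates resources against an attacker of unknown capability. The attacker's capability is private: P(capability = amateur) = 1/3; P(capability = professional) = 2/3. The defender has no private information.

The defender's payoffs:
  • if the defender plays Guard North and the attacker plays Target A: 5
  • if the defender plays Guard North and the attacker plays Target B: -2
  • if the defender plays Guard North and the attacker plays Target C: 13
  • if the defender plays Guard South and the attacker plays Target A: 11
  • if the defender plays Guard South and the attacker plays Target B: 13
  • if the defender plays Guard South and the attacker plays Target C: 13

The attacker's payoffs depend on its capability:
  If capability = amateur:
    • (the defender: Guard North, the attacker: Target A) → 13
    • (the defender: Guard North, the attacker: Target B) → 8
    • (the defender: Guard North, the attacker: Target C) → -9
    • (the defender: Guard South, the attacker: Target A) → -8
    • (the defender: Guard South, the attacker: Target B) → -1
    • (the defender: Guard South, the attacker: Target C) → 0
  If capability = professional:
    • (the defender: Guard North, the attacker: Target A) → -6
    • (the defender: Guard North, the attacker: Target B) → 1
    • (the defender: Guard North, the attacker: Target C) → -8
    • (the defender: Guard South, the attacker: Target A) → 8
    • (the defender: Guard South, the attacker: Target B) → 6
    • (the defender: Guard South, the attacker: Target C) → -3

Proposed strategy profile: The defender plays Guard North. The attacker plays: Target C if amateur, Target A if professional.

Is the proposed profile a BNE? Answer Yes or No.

No

The defender plays Guard North: E[Guard North] = 1/3·(13) + 2/3·(5) = 23/3; E[Guard South] = 35/3. Not best-responding. ✗
The attacker (capability amateur), facing Guard North: Target A gives 13, Target B gives 8, Target C gives -9. Proposed Target C is not best — profitable deviation exists. ✗
The attacker (capability professional), facing Guard North: Target A gives -6, Target B gives 1, Target C gives -8. Proposed Target A is not best — profitable deviation exists. ✗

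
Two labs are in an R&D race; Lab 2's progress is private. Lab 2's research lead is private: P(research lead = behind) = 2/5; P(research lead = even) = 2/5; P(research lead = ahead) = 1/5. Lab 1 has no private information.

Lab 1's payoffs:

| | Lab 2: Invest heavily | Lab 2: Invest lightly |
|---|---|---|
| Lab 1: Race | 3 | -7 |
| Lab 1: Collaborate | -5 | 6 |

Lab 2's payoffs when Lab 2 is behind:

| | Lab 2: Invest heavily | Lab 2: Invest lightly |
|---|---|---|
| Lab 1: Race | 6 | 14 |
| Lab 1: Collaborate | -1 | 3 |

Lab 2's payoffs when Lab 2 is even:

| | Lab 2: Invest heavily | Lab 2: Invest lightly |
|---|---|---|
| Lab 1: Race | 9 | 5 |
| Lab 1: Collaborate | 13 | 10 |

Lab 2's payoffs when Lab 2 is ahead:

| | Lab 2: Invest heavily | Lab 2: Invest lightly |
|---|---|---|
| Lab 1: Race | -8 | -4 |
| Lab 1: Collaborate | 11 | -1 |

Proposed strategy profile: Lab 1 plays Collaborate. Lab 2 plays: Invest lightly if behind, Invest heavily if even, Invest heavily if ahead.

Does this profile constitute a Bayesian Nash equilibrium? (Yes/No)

A profile is a BNE iff every type of every player is best-responding given beliefs about the other side.
Lab 1 plays Collaborate: E[Collaborate] = 2/5·(6) + 2/5·(-5) + 1/5·(-5) = -3/5; E[Race] = -1. Best-responding. ✓
Lab 2 (research lead behind), facing Collaborate: Invest heavily gives -1, Invest lightly gives 3. Proposed Invest lightly is best. ✓
Lab 2 (research lead even), facing Collaborate: Invest heavily gives 13, Invest lightly gives 10. Proposed Invest heavily is best. ✓
Lab 2 (research lead ahead), facing Collaborate: Invest heavily gives 11, Invest lightly gives -1. Proposed Invest heavily is best. ✓

Yes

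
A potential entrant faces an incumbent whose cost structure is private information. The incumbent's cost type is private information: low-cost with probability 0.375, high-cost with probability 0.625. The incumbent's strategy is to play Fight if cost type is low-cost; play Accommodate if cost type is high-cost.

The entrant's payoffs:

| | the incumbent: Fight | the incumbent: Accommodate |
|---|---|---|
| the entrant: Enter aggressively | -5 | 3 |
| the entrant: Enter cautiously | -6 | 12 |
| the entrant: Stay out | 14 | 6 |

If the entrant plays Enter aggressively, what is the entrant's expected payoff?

E[Enter aggressively] = 0.375·(-5) + 0.625·3 = (-1.875) + 1.875 = 0

0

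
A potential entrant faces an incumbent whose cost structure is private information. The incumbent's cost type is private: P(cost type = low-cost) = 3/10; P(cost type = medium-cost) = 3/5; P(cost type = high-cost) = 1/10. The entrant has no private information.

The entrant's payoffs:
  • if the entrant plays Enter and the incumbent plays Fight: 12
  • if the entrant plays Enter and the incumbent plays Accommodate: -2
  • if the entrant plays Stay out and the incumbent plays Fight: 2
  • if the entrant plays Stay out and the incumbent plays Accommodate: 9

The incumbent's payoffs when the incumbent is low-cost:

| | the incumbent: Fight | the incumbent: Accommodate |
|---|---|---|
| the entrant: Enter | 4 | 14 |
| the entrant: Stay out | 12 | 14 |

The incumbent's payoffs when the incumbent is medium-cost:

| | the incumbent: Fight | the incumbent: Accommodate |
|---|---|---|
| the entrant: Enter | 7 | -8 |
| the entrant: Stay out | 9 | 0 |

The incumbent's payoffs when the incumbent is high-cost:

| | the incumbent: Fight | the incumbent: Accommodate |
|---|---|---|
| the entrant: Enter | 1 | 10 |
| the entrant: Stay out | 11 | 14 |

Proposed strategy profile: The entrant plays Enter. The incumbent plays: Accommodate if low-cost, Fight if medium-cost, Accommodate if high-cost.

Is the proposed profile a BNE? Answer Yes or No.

Yes

A profile is a BNE iff every type of every player is best-responding given beliefs about the other side.
The entrant plays Enter: E[Enter] = 3/10·(-2) + 3/5·(12) + 1/10·(-2) = 32/5; E[Stay out] = 24/5. Best-responding. ✓
The incumbent (cost type low-cost), facing Enter: Fight gives 4, Accommodate gives 14. Proposed Accommodate is best. ✓
The incumbent (cost type medium-cost), facing Enter: Fight gives 7, Accommodate gives -8. Proposed Fight is best. ✓
The incumbent (cost type high-cost), facing Enter: Fight gives 1, Accommodate gives 10. Proposed Accommodate is best. ✓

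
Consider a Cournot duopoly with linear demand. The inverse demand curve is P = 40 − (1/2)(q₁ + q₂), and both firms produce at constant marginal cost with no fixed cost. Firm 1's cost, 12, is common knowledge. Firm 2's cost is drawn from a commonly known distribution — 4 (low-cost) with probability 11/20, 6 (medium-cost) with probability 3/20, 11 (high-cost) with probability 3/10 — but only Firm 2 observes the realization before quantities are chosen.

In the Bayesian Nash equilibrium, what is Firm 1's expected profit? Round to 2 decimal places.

111.50

Type-c best response for Firm 2: q₂(c) = (40 − c) − q₁/2.
Firm 1 maximizes expected profit; its first-order condition is 40 − q₁ − (1/2)E[q₂] − 12 = 0.
Substituting E[q₂] and solving: E[c₂] = 6.4, so q₁ = (40 − 2·12 + 6.4)/(3/2) = 14.9333.
E[P] = 40 − (1/2)·(q₁ + E[q₂]) = 19.4667; Firm 1's expected profit = (E[P] − 12)·q₁ = (19.4667 − 12)·14.9333 = 111.502.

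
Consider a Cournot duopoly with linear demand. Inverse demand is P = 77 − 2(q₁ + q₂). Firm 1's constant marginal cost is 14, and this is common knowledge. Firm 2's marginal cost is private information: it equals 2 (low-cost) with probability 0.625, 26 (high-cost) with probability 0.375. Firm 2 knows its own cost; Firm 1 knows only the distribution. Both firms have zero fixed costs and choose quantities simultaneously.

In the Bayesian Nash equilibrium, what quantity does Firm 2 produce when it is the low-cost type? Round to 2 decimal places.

Type-c best response for Firm 2: q₂(c) = (77 − c)/4 − q₁/2.
Firm 1 maximizes expected profit; its first-order condition is 77 − 4q₁ − 2E[q₂] − 14 = 0.
Substituting E[q₂] and solving: E[c₂] = 11, so q₁ = (77 − 2·14 + 11)/6 = 10.
q₂(low-cost) = (77 − 2 − 2·10)/4 = 13.75.

13.75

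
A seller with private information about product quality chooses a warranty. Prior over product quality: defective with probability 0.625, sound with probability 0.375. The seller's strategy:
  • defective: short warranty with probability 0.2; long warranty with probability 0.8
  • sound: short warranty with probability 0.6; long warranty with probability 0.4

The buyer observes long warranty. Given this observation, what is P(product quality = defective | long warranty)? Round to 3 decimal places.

0.769

P(long warranty) = 0.625·0.8 + 0.375·0.4 = 0.65
P(defective | long warranty) = (0.625·0.8) / 0.65 = 0.5 / 0.65 = 0.769231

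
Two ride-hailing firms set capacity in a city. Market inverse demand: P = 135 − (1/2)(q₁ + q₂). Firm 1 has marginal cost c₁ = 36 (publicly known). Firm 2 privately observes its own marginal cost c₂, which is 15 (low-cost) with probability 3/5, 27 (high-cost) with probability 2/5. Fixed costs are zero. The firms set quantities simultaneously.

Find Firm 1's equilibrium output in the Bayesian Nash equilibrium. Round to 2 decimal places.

55.20

Each type of Firm 2 best-responds to q₁; Firm 1 best-responds to the expected q₂ over Firm 2's types.
Firm 2 with cost c maximizes (135 − (1/2)(q₁+q₂) − c)·q₂, giving q₂(c) = (135 − c − (1/2)q₁).
E[c₂] = 3/5·15 + 2/5·27 = 19.8
Firm 1's FOC against E[q₂] yields q₁ = (135 − 2·36 + E[c₂])/(3/2) = (135 − 72 + 19.8)/(3/2) = 55.2.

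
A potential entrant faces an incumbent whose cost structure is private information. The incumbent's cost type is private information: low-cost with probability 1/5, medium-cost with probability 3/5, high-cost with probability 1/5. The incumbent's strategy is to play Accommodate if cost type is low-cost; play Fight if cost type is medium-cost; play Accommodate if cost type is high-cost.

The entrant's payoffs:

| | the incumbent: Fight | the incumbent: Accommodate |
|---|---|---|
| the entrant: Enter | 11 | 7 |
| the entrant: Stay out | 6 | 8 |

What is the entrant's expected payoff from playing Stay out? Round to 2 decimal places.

Take the expectation over the incumbent's cost type, weighting each type's action by its prior probability.
E[Stay out] = 1/5·8 + 3/5·6 + 1/5·8 = 8/5 + 18/5 + 8/5 = 34/5

6.80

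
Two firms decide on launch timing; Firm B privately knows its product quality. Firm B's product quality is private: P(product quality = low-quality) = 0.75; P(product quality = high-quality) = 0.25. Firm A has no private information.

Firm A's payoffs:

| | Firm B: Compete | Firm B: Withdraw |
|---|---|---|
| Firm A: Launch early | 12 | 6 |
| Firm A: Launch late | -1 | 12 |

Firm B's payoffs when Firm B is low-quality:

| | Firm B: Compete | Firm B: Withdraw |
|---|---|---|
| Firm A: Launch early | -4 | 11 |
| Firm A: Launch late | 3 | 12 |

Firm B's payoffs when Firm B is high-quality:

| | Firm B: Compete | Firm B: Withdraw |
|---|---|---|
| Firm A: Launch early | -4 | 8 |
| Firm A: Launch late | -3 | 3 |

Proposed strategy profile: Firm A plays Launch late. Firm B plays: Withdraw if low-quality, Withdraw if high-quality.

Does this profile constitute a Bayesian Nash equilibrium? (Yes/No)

Yes

A profile is a BNE iff every type of every player is best-responding given beliefs about the other side.
Firm A plays Launch late: E[Launch late] = 0.75·(12) + 0.25·(12) = 12; E[Launch early] = 6. Best-responding. ✓
Firm B (product quality low-quality), facing Launch late: Compete gives 3, Withdraw gives 12. Proposed Withdraw is best. ✓
Firm B (product quality high-quality), facing Launch late: Compete gives -3, Withdraw gives 3. Proposed Withdraw is best. ✓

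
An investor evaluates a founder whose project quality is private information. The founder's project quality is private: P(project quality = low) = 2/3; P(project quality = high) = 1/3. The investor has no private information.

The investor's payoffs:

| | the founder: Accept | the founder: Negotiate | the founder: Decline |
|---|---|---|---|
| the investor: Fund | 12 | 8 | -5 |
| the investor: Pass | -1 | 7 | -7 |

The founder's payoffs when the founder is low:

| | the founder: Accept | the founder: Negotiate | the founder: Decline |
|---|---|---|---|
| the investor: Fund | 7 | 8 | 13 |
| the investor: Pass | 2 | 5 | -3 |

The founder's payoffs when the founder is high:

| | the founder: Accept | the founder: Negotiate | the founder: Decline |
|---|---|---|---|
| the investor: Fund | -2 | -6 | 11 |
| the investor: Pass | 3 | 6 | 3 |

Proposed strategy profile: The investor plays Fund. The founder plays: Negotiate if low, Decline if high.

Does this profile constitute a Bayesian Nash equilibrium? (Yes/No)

The investor plays Fund: E[Fund] = 2/3·(8) + 1/3·(-5) = 11/3; E[Pass] = 7/3. Best-responding. ✓
The founder (project quality low), facing Fund: Accept gives 7, Negotiate gives 8, Decline gives 13. Proposed Negotiate is not best — profitable deviation exists. ✗
The founder (project quality high), facing Fund: Accept gives -2, Negotiate gives -6, Decline gives 11. Proposed Decline is best. ✓

No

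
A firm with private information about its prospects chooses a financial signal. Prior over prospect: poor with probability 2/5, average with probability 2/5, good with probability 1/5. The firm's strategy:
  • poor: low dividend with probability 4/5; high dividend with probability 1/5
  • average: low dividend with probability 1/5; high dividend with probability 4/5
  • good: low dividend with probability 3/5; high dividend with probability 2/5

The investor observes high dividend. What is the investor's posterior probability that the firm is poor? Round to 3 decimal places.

P(high dividend) = (2/5)·(1/5) + (2/5)·(4/5) + (1/5)·(2/5) = 12/25
P(poor | high dividend) = ((2/5)·(1/5)) / (12/25) = (2/25) / (12/25) = 1/6

0.167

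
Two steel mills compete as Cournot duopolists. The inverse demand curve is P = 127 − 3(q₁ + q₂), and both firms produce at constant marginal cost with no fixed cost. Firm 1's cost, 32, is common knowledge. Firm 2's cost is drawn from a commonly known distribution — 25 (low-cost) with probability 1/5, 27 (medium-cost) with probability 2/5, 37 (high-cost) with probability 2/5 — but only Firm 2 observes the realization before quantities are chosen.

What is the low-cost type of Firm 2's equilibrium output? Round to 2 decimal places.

11.80

Type-c best response for Firm 2: q₂(c) = (127 − c)/6 − q₁/2.
Firm 1 maximizes expected profit; its first-order condition is 127 − 6q₁ − 3E[q₂] − 32 = 0.
Substituting E[q₂] and solving: E[c₂] = 30.6, so q₁ = (127 − 2·32 + 30.6)/9 = 10.4.
q₂(low-cost) = (127 − 25 − 3·10.4)/6 = 11.8.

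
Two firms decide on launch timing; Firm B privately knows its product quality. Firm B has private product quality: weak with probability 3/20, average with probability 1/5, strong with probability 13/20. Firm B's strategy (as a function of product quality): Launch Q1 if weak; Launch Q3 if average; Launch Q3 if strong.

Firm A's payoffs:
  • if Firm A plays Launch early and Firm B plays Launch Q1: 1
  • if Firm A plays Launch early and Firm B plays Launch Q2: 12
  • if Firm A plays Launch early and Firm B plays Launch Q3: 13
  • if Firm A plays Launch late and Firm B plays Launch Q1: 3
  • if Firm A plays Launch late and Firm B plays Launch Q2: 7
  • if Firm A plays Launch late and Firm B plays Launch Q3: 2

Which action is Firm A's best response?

E[Launch early] = 3/20·(1) + 1/5·(13) + 13/20·(13) = 56/5
E[Launch late] = 3/20·(3) + 1/5·(2) + 13/20·(2) = 43/20
Best response: Launch early (56/5 is the largest).

Launch early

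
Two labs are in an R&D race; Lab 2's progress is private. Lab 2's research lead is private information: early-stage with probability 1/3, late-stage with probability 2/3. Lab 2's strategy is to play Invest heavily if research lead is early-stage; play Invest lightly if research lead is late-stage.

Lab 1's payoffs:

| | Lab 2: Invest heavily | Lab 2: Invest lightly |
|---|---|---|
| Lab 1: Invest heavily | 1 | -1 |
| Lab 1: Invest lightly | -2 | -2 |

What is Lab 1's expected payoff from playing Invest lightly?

E[Invest lightly] = 1/3·(-2) + 2/3·(-2) = (-2/3) + (-4/3) = -2

-2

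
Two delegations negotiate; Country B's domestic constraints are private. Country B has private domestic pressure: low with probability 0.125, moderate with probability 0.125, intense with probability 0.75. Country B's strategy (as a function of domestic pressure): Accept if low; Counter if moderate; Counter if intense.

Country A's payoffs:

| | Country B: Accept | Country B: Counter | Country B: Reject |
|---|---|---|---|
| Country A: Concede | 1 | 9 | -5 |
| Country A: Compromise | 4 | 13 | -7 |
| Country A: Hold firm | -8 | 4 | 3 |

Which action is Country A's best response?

E[Concede] = 0.125·(1) + 0.125·(9) + 0.75·(9) = 8
E[Compromise] = 0.125·(4) + 0.125·(13) + 0.75·(13) = 11.875
E[Hold firm] = 0.125·(-8) + 0.125·(4) + 0.75·(4) = 2.5
Best response: Compromise (11.875 is the largest).

Compromise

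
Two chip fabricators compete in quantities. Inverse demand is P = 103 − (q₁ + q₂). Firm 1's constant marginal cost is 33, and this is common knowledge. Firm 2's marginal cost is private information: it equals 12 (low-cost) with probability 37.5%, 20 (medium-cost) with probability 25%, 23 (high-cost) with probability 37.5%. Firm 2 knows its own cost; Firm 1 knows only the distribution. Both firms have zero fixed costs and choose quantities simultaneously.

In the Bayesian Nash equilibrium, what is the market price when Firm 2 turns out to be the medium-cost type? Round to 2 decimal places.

Type-c best response for Firm 2: q₂(c) = (103 − c)/2 − q₁/2.
Firm 1 maximizes expected profit; its first-order condition is 103 − 2q₁ − E[q₂] − 33 = 0.
Substituting E[q₂] and solving: E[c₂] = 18.125, so q₁ = (103 − 2·33 + 18.125)/3 = 18.375.
q₂(medium-cost) = 32.3125, so P = 103 − (18.375 + 32.3125) = 52.3125.

52.31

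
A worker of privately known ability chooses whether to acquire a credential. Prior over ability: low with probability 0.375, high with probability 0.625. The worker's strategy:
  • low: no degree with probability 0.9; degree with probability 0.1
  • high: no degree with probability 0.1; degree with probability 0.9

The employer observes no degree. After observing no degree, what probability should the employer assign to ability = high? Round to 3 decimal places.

0.156

P(no degree) = 0.375·0.9 + 0.625·0.1 = 0.4
P(high | no degree) = (0.625·0.1) / 0.4 = 0.0625 / 0.4 = 0.15625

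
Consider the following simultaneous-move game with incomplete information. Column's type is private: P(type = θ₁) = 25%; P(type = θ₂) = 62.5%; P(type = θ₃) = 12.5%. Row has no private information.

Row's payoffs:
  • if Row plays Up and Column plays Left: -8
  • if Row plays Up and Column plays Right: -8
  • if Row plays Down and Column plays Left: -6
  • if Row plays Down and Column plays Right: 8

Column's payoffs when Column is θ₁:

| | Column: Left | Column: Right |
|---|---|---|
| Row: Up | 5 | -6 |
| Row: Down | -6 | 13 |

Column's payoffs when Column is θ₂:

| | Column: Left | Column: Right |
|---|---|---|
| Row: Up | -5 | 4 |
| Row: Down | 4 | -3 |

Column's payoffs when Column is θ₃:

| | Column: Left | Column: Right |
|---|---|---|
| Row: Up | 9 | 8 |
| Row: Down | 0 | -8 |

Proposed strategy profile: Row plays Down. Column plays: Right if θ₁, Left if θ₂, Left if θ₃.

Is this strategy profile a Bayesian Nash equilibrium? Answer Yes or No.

Row plays Down: E[Down] = 0.25·(8) + 0.625·(-6) + 0.125·(-6) = -2.5; E[Up] = -8. Best-responding. ✓
Column (type θ₁), facing Down: Left gives -6, Right gives 13. Proposed Right is best. ✓
Column (type θ₂), facing Down: Left gives 4, Right gives -3. Proposed Left is best. ✓
Column (type θ₃), facing Down: Left gives 0, Right gives -8. Proposed Left is best. ✓

Yes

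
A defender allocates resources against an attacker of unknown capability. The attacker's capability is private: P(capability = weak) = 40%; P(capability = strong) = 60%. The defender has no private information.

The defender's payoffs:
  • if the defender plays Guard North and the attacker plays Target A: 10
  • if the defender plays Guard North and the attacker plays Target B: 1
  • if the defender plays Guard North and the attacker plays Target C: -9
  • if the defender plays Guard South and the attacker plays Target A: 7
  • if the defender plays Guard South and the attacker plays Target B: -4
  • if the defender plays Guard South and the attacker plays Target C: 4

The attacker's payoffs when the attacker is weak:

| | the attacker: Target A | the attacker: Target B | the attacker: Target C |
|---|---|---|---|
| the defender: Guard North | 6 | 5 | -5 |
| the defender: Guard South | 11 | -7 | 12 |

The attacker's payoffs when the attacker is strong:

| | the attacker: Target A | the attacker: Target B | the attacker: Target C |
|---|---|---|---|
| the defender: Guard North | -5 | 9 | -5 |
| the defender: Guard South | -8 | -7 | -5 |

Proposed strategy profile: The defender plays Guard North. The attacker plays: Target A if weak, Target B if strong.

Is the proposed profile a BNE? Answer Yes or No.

The defender plays Guard North: E[Guard North] = 0.4·(10) + 0.6·(1) = 4.6; E[Guard South] = 0.4. Best-responding. ✓
The attacker (capability weak), facing Guard North: Target A gives 6, Target B gives 5, Target C gives -5. Proposed Target A is best. ✓
The attacker (capability strong), facing Guard North: Target A gives -5, Target B gives 9, Target C gives -5. Proposed Target B is best. ✓

Yes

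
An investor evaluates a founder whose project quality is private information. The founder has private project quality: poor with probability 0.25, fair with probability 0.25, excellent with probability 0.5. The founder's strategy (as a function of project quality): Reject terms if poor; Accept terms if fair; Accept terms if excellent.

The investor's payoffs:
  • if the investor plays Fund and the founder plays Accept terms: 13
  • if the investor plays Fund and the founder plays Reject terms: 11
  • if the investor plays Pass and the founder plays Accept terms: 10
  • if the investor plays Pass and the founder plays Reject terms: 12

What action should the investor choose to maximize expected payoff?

Compute the investor's expected payoff for each action, taking the expectation over the founder's type.
E[Fund] = 0.25·(11) + 0.25·(13) + 0.5·(13) = 12.5
E[Pass] = 0.25·(12) + 0.25·(10) + 0.5·(10) = 10.5
Best response: Fund (12.5 is the largest).

Fund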